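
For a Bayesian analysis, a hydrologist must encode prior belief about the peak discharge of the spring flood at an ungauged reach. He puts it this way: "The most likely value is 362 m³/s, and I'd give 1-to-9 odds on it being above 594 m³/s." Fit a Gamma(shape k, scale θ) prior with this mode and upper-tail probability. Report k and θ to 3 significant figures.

k ≈ 8.69, θ ≈ 47.1

Gamma(k,θ) with k>1 has mode (k−1)θ, so θ = 362/(k−1).
Need P(X < 594) = 0.9 with θ tied to k this way. Start at k = 2, θ = 362: P(X<594) ≈ 0.488.
Too low — raise k to concentrate. Iterating converges to k ≈ 8.69.
Then θ = 362/(8.69−1) ≈ 47.1.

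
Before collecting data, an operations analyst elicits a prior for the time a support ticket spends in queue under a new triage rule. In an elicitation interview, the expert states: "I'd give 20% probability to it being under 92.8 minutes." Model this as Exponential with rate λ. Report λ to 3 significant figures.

P(T < 92.8) = 1 − e^(−λ·92.8) = 0.2, so λ = −ln(1−0.2)/92.8 = −ln(0.8)/92.8 = 0.0024.

λ ≈ 0.0024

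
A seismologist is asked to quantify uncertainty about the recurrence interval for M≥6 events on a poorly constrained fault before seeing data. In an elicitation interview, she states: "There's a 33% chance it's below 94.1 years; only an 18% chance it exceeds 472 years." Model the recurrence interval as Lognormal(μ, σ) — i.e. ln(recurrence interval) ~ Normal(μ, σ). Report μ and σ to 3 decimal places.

If T ~ Lognormal(μ,σ) then ln T ~ Normal(μ,σ), so the p-quantile of ln T is μ + z_p·σ.
ln(94.1) = 4.544 and ln(472) = 6.157; z_{0.33} = -0.4399, z_{0.82} = 0.9154.
σ = (6.157 − 4.544)/(0.9154 − (-0.4399)) = 1.190.
μ = 4.544 − (-0.4399)·1.190 = 5.068.

μ ≈ 5.068, σ ≈ 1.190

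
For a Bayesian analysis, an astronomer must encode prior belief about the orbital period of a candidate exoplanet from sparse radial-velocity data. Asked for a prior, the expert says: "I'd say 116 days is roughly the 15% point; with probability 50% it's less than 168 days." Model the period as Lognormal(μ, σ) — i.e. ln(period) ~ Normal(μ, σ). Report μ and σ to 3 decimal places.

μ ≈ 5.124, σ ≈ 0.357

If T ~ Lognormal(μ,σ) then ln T ~ Normal(μ,σ), so the p-quantile of ln T is μ + z_p·σ.
ln(116) = 4.754 and ln(168) = 5.124; z_{0.15} = -1.036, z_{0.5} = 0.
σ = (5.124 − 4.754)/(0 − (-1.036)) = 0.357.
μ = 4.754 − (-1.036)·0.357 = 5.124.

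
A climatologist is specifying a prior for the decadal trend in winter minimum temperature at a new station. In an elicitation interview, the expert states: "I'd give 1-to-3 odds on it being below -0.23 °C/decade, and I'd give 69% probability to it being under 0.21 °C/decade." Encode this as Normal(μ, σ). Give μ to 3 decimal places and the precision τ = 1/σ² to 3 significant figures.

For Normal(μ,σ), the p-quantile is μ + z_p·σ. Here z_{0.25} = -0.6745, z_{0.69} = 0.4959.
So -0.23 = μ − 0.6745σ and 0.21 = μ + 0.4959σ.
Subtracting: σ = (0.21 − -0.23)/(0.4959 − (-0.6745)) = 0.376.
Then μ = -0.23 − (-0.6745)·0.376 = 0.024.
Precision τ = 1/σ² = 1/0.376² = 7.07.

μ = 0.024, τ = 7.07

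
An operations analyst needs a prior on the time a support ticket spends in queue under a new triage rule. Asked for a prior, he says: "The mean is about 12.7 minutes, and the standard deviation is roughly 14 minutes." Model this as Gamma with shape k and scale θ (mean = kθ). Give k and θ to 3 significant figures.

k ≈ 0.823, θ ≈ 15.4

For Gamma(k, scale θ): mean = kθ, variance = kθ², so CV = 1/√k.
CV = SD/mean = 14/12.7 = 1.102, hence k = 1/CV² = 0.823.
Then θ = mean/k = 12.7/0.823 = 15.4.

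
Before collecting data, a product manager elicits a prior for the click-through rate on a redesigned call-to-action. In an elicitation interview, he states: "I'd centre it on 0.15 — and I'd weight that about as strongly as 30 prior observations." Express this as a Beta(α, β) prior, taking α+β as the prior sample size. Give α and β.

Under the effective-sample-size interpretation, Beta(α, β) has prior mean α/(α+β) and prior sample size α+β.
So α+β = 30 and α/(α+β) = 0.15, giving α = 0.15·30 = 4.5 and β = 30 − 4.5 = 25.5.

α = 4.5, β = 25.5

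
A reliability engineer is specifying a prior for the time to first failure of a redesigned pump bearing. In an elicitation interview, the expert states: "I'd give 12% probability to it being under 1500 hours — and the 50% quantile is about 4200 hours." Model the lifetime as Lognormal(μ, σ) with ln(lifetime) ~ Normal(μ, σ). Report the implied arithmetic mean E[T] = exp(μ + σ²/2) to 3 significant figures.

E[T] ≈ 6170 hours

If T ~ Lognormal(μ,σ) then ln T ~ Normal(μ,σ), so the p-quantile of ln T is μ + z_p·σ.
ln(1500) = 7.313 and ln(4200) = 8.343; z_{0.12} = -1.175, z_{0.5} = 0.
σ = (8.343 − 7.313)/(0 − (-1.175)) = 0.876.
μ = 7.313 − (-1.175)·0.876 = 8.343.
E[T] = exp(μ + σ²/2) = exp(8.343 + 0.3839) = 6170 hours.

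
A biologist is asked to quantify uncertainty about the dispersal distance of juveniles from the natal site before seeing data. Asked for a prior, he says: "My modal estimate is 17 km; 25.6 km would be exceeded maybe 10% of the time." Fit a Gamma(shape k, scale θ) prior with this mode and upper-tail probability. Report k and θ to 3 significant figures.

k ≈ 12.1, θ ≈ 1.53

Gamma(k,θ) with k>1 has mode (k−1)θ, so θ = 17/(k−1).
Need P(X < 25.6) = 0.9 with θ tied to k this way. Start at k = 2, θ = 17: P(X<25.6) ≈ 0.444.
Too low — raise k to concentrate. Iterating converges to k ≈ 12.1.
Then θ = 17/(12.1−1) ≈ 1.53.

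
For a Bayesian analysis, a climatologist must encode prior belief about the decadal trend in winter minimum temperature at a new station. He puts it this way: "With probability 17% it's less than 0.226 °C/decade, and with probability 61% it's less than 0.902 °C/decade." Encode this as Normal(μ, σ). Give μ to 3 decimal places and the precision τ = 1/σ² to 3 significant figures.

μ = 0.749, τ = 3.33

The p-quantile of Normal(μ,σ) is μ + z_p·σ, with z_{0.17} = -0.9542 and z_{0.61} = 0.2793.
Eliminate σ: μ = (z₂·x₁ − z₁·x₂)/(z₂ − z₁) = (0.2793·0.226 − (-0.9542)·0.902)/1.233 = 0.749.
Then σ = (x₂ − x₁)/(z₂ − z₁) = (0.902 − 0.226)/1.233 = 0.548.
Precision τ = 1/σ² = 1/0.548² = 3.33.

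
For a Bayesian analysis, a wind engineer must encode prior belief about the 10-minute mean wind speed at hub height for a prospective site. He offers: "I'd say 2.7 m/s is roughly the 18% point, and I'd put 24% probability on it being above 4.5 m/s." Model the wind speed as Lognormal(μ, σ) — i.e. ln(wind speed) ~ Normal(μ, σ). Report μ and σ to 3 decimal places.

μ ≈ 1.282, σ ≈ 0.315

If T ~ Lognormal(μ,σ) then ln T ~ Normal(μ,σ), so the p-quantile of ln T is μ + z_p·σ.
ln(2.7) = 0.9933 and ln(4.5) = 1.504; z_{0.18} = -0.9154, z_{0.76} = 0.7063.
σ = (1.504 − 0.9933)/(0.7063 − (-0.9154)) = 0.315.
μ = 0.9933 − (-0.9154)·0.315 = 1.282.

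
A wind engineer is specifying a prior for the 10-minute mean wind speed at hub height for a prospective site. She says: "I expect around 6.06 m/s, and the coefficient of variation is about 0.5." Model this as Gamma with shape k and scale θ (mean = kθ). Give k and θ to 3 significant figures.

For Gamma(k, scale θ): mean = kθ, variance = kθ², so CV = 1/√k.
CV = 0.5, hence k = 1/CV² = 4.
Then θ = mean/k = 6.06/4 = 1.51.

k ≈ 4, θ ≈ 1.51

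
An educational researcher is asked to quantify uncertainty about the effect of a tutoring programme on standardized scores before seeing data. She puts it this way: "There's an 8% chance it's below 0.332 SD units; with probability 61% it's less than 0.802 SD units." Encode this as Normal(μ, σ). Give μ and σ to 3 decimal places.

For Normal(μ,σ), the p-quantile is μ + z_p·σ. Here z_{0.08} = -1.405, z_{0.61} = 0.2793.
So 0.332 = μ − 1.405σ and 0.802 = μ + 0.2793σ.
Subtracting: σ = (0.802 − 0.332)/(0.2793 − (-1.405)) = 0.279.
Then μ = 0.332 − (-1.405)·0.279 = 0.724.

μ = 0.724, σ = 0.279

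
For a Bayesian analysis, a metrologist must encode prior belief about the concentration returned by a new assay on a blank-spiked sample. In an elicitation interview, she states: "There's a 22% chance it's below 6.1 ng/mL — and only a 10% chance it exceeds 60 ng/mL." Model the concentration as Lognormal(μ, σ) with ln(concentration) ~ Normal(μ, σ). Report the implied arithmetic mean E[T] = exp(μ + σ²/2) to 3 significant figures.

If T ~ Lognormal(μ,σ) then ln T ~ Normal(μ,σ), so the p-quantile of ln T is μ + z_p·σ.
ln(6.1) = 1.808 and ln(60) = 4.094; z_{0.22} = -0.7722, z_{0.9} = 1.282.
σ = (4.094 − 1.808)/(1.282 − (-0.7722)) = 1.113.
μ = 1.808 − (-0.7722)·1.113 = 2.668.
E[T] = exp(μ + σ²/2) = exp(2.668 + 0.6195) = 26.8 ng/mL.

E[T] ≈ 26.8 ng/mL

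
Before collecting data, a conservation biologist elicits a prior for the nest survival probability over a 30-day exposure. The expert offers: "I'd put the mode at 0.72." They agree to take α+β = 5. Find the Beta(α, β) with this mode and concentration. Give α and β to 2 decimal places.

α = 3.16, β = 1.84

For α,β > 1 the Beta mode is (α−1)/(α+β−2). With α+β = 5, the mode is (α−1)/3.
Set (α−1)/3 = 0.72 → α = 1 + 0.72·3 = 3.16.
β = 5 − α = 1.84.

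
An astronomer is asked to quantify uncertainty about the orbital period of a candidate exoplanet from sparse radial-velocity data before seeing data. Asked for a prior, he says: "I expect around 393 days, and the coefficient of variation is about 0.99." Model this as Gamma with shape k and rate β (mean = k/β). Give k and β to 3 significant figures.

For Gamma(k, rate β): mean = k/β, variance = k/β², so CV = 1/√k.
CV = 0.99, hence k = 1/CV² = 1.02.
Then β = k/mean = 1.02/393 = 0.0026.

k ≈ 1.02, β ≈ 0.0026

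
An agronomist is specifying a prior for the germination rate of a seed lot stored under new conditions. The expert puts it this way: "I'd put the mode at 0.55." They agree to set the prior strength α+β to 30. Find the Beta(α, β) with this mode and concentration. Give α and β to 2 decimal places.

α = 16.40, β = 13.60

For α,β > 1 the Beta mode is (α−1)/(α+β−2). With α+β = 30, the mode is (α−1)/28.
Set (α−1)/28 = 0.55 → α = 1 + 0.55·28 = 16.40.
β = 30 − α = 13.60.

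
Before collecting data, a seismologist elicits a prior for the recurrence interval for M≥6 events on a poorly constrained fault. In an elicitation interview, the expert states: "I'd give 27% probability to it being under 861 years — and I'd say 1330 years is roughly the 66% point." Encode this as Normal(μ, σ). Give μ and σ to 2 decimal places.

μ = 1141.32, σ = 457.44

For Normal(μ,σ), the p-quantile is μ + z_p·σ. Here z_{0.27} = -0.6128, z_{0.66} = 0.4125.
So 861 = μ − 0.6128σ and 1330 = μ + 0.4125σ.
Subtracting: σ = (1330 − 861)/(0.4125 − (-0.6128)) = 457.44.
Then μ = 861 − (-0.6128)·457.44 = 1141.32.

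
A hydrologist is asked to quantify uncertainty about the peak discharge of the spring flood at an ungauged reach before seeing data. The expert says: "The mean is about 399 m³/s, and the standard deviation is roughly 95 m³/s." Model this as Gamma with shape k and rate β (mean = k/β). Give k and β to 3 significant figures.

k ≈ 17.6, β ≈ 0.0442

For Gamma(k, rate β): mean = k/β, variance = k/β², so CV = 1/√k.
CV = SD/mean = 95/399 = 0.2381, hence k = 1/CV² = 17.6.
Then β = k/mean = 17.6/399 = 0.0442.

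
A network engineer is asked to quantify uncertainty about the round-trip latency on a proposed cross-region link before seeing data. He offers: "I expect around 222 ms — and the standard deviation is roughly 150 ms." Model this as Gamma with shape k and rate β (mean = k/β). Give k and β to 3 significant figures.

k ≈ 2.19, β ≈ 0.00987

For Gamma(k, rate β): mean = k/β, variance = k/β², so CV = 1/√k.
CV = SD/mean = 150/222 = 0.6757, hence k = 1/CV² = 2.19.
Then β = k/mean = 2.19/222 = 0.00987.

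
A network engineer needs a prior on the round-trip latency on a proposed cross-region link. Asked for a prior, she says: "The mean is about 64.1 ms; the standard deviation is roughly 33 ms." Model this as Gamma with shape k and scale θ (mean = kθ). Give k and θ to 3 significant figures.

k ≈ 3.77, θ ≈ 17

For Gamma(k, scale θ): mean = kθ, variance = kθ², so CV = 1/√k.
CV = SD/mean = 33/64.1 = 0.5148, hence k = 1/CV² = 3.77.
Then θ = mean/k = 64.1/3.77 = 17.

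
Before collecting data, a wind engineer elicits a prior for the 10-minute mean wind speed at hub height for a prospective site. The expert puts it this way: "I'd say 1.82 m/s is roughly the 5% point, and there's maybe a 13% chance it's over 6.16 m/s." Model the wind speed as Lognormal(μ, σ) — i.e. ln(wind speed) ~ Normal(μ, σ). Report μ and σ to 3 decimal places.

If T ~ Lognormal(μ,σ) then ln T ~ Normal(μ,σ), so the p-quantile of ln T is μ + z_p·σ.
ln(1.82) = 0.5988 and ln(6.16) = 1.818; z_{0.05} = -1.645, z_{0.87} = 1.126.
σ = (1.818 − 0.5988)/(1.126 − (-1.645)) = 0.440.
μ = 0.5988 − (-1.645)·0.440 = 1.323.

μ ≈ 1.323, σ ≈ 0.440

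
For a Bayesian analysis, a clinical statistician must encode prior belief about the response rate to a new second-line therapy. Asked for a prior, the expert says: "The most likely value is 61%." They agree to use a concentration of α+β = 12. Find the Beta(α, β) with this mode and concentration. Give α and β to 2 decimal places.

α = 7.10, β = 4.90

For α,β > 1 the Beta mode is (α−1)/(α+β−2). With α+β = 12, the mode is (α−1)/10.
Set (α−1)/10 = 0.61 → α = 1 + 0.61·10 = 7.10.
β = 12 − α = 4.90.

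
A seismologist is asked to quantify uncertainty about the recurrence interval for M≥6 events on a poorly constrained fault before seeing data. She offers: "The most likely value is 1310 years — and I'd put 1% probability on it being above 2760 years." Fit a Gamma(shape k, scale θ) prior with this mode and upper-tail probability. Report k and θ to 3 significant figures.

Gamma(k,θ) with k>1 has mode (k−1)θ, so θ = 1310/(k−1).
Need P(X < 2760) = 0.99 with θ tied to k this way. Start at k = 2, θ = 1310: P(X<2760) ≈ 0.622.
Too low — raise k to concentrate. Iterating converges to k ≈ 9.76.
Then θ = 1310/(9.76−1) ≈ 150.

k ≈ 9.76, θ ≈ 150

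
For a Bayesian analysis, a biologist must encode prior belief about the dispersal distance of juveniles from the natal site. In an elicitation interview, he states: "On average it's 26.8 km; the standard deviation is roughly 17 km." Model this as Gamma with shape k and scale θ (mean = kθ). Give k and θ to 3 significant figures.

k ≈ 2.49, θ ≈ 10.8

For Gamma(k, scale θ): mean = kθ, variance = kθ², so CV = 1/√k.
CV = SD/mean = 17/26.8 = 0.6343, hence k = 1/CV² = 2.49.
Then θ = mean/k = 26.8/2.49 = 10.8.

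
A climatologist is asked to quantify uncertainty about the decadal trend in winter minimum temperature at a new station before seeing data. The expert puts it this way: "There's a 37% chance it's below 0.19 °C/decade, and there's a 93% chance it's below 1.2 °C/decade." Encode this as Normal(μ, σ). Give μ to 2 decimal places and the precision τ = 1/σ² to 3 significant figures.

The p-quantile of Normal(μ,σ) is μ + z_p·σ, with z_{0.37} = -0.3319 and z_{0.93} = 1.476.
Eliminate σ: μ = (z₂·x₁ − z₁·x₂)/(z₂ − z₁) = (1.476·0.19 − (-0.3319)·1.2)/1.808 = 0.38.
Then σ = (x₂ − x₁)/(z₂ − z₁) = (1.2 − 0.19)/1.808 = 0.56.
Precision τ = 1/σ² = 1/0.5587² = 3.2.

μ = 0.38, τ = 3.2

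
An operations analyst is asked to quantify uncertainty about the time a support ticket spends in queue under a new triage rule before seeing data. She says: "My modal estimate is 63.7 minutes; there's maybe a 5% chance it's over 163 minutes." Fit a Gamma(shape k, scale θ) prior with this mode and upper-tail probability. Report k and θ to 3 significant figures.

Gamma(k,θ) with k>1 has mode (k−1)θ, so θ = 63.7/(k−1).
Need P(X < 163) = 0.95 with θ tied to k this way. Start at k = 2, θ = 63.7: P(X<163) ≈ 0.725.
Too low — raise k to concentrate. Iterating converges to k ≈ 4.07.
Then θ = 63.7/(4.07−1) ≈ 20.8.

k ≈ 4.07, θ ≈ 20.8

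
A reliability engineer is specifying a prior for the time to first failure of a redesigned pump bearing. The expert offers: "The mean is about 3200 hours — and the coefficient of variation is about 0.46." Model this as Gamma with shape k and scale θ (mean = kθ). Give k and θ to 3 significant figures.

k ≈ 4.73, θ ≈ 677

For Gamma(k, scale θ): mean = kθ, variance = kθ², so CV = 1/√k.
CV = 0.46, hence k = 1/CV² = 4.73.
Then θ = mean/k = 3200/4.73 = 677.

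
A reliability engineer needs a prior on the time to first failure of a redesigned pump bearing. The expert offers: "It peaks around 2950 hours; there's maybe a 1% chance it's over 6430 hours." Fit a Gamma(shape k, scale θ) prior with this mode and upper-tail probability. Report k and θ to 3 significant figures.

Gamma(k,θ) with k>1 has mode (k−1)θ, so θ = 2950/(k−1).
Need P(X < 6430) = 0.99 with θ tied to k this way. Start at k = 2, θ = 2950: P(X<6430) ≈ 0.640.
Too low — raise k to concentrate. Iterating converges to k ≈ 8.96.
Then θ = 2950/(8.96−1) ≈ 371.

k ≈ 8.96, θ ≈ 371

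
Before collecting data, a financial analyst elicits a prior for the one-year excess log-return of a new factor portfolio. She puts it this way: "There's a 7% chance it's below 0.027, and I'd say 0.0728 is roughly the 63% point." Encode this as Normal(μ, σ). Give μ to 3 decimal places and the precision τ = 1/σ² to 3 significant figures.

For Normal(μ,σ), the p-quantile is μ + z_p·σ. Here z_{0.07} = -1.476, z_{0.63} = 0.3319.
So 0.027 = μ − 1.476σ and 0.0728 = μ + 0.3319σ.
Subtracting: σ = (0.0728 − 0.027)/(0.3319 − (-1.476)) = 0.025.
Then μ = 0.027 − (-1.476)·0.025 = 0.064.
Precision τ = 1/σ² = 1/0.02534² = 1560.

μ = 0.064, τ = 1560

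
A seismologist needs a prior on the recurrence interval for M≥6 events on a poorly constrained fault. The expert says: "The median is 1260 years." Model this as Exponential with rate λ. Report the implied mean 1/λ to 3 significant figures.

Exponential median = ln 2 / λ, so λ = ln 2 / 1260.0 = 0.00055.
Mean = 1/λ = 1820 years.

mean ≈ 1820 years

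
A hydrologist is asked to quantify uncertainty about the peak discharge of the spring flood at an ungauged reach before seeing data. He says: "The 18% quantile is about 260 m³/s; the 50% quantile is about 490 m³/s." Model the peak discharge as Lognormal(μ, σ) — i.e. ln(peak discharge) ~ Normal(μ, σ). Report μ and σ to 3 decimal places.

If T ~ Lognormal(μ,σ) then ln T ~ Normal(μ,σ), so the p-quantile of ln T is μ + z_p·σ.
ln(260) = 5.561 and ln(490) = 6.194; z_{0.18} = -0.9154, z_{0.5} = 0.
σ = (6.194 − 5.561)/(0 − (-0.9154)) = 0.692.
μ = 5.561 − (-0.9154)·0.692 = 6.194.

μ ≈ 6.194, σ ≈ 0.692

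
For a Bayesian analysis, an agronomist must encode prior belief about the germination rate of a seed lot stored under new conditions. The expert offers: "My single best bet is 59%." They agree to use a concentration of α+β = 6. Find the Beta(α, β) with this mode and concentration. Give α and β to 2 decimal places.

α = 3.36, β = 2.64

For α,β > 1 the Beta mode is (α−1)/(α+β−2). With α+β = 6, the mode is (α−1)/4.
Set (α−1)/4 = 0.59 → α = 1 + 0.59·4 = 3.36.
β = 6 − α = 2.64.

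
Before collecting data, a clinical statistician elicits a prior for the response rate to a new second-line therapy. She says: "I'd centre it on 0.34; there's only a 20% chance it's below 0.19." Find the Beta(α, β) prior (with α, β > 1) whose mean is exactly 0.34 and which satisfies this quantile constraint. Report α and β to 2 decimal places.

α ≈ 2.49, β ≈ 4.84

With mean 0.34 fixed, write α = 0.34s, β = 0.66s where s = α+β.
Need P(θ < 0.19) = 0.2 under Beta(0.34s, 0.66s). Normal approximation: (q−m)/√(m(1−m)/s) ≈ z_{0.2} = -0.842, so s ≈ 0.34·0.66·(-0.842)²/(0.19−0.34)² = 7.1.
At s = 7.1: P(θ<0.19) ≈ 0.206. Adjusting to match 0.2 gives s ≈ 7.33.
So α = 0.34·7.33 ≈ 2.49, β = 0.66·7.33 ≈ 4.84.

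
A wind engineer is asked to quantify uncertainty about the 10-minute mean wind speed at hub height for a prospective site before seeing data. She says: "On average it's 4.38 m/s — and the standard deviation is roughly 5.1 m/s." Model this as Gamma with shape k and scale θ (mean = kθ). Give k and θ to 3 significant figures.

k ≈ 0.738, θ ≈ 5.94

For Gamma(k, scale θ): mean = kθ, variance = kθ², so CV = 1/√k.
CV = SD/mean = 5.1/4.38 = 1.164, hence k = 1/CV² = 0.738.
Then θ = mean/k = 4.38/0.738 = 5.94.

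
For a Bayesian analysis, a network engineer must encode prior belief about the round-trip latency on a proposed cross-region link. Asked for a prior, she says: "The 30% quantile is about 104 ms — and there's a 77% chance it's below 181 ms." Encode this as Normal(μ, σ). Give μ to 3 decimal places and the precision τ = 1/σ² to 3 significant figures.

The p-quantile of Normal(μ,σ) is μ + z_p·σ, with z_{0.3} = -0.5244 and z_{0.77} = 0.7388.
Eliminate σ: μ = (z₂·x₁ − z₁·x₂)/(z₂ − z₁) = (0.7388·104 − (-0.5244)·181)/1.263 = 135.964.
Then σ = (x₂ − x₁)/(z₂ − z₁) = (181 − 104)/1.263 = 60.954.
Precision τ = 1/σ² = 1/60.95² = 0.000269.

μ = 135.964, τ = 0.000269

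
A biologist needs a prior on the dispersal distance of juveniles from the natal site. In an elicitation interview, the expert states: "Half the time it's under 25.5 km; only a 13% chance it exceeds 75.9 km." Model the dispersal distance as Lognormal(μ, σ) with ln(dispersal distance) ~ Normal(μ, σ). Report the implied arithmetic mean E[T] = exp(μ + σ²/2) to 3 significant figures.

E[T] ≈ 40.8 km

If T ~ Lognormal(μ,σ) then ln T ~ Normal(μ,σ), so the p-quantile of ln T is μ + z_p·σ.
ln(25.5) = 3.239 and ln(75.9) = 4.329; z_{0.5} = 0, z_{0.87} = 1.126.
σ = (4.329 − 3.239)/(1.126 − (0)) = 0.968.
μ = 3.239 − (0)·0.968 = 3.239.
E[T] = exp(μ + σ²/2) = exp(3.239 + 0.4688) = 40.8 km.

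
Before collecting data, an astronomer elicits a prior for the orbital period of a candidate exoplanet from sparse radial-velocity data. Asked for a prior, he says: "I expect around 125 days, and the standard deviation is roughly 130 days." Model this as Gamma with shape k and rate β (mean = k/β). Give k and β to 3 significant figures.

k ≈ 0.925, β ≈ 0.0074

For Gamma(k, rate β): mean = k/β, variance = k/β², so CV = 1/√k.
CV = SD/mean = 130/125 = 1.04, hence k = 1/CV² = 0.925.
Then β = k/mean = 0.925/125 = 0.0074.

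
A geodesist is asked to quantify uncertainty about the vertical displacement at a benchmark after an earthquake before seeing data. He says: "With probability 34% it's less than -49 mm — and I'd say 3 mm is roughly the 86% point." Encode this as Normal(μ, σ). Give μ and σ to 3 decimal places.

The p-quantile of Normal(μ,σ) is μ + z_p·σ, with z_{0.34} = -0.4125 and z_{0.86} = 1.08.
Eliminate σ: μ = (z₂·x₁ − z₁·x₂)/(z₂ − z₁) = (1.08·-49 − (-0.4125)·3)/1.493 = -34.632.
Then σ = (x₂ − x₁)/(z₂ − z₁) = (3 − -49)/1.493 = 34.834.

μ = -34.632, σ = 34.834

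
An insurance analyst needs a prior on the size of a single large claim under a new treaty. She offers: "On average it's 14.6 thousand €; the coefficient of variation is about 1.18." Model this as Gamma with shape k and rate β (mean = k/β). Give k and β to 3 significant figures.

For Gamma(k, rate β): mean = k/β, variance = k/β², so CV = 1/√k.
CV = 1.18, hence k = 1/CV² = 0.718.
Then β = k/mean = 0.718/14.6 = 0.0492.

k ≈ 0.718, β ≈ 0.0492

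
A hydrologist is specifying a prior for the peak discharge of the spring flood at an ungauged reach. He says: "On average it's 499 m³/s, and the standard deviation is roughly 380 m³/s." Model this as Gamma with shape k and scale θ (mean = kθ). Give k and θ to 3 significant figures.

For Gamma(k, scale θ): mean = kθ, variance = kθ², so CV = 1/√k.
CV = SD/mean = 380/499 = 0.7615, hence k = 1/CV² = 1.72.
Then θ = mean/k = 499/1.72 = 289.

k ≈ 1.72, θ ≈ 289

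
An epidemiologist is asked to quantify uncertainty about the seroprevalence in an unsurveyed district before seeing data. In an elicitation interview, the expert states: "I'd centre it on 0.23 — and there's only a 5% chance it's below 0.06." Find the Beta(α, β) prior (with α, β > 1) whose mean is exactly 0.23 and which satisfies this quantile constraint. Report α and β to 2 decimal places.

With mean 0.23 fixed, write α = 0.23s, β = 0.77s where s = α+β.
Need P(θ < 0.06) = 0.05 under Beta(0.23s, 0.77s). Normal approximation: (q−m)/√(m(1−m)/s) ≈ z_{0.05} = -1.64, so s ≈ 0.23·0.77·(-1.64)²/(0.06−0.23)² = 16.6.
At s = 16.6: P(θ<0.06) ≈ 0.017. Adjusting to match 0.05 gives s ≈ 10.67.
So α = 0.23·10.67 ≈ 2.45, β = 0.77·10.67 ≈ 8.22.

α ≈ 2.45, β ≈ 8.22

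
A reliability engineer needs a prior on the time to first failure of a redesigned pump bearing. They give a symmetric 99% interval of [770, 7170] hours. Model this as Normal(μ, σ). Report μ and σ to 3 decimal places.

A symmetric 99% interval runs μ ± z·σ with z = 2.576.
Half-width = 3200, so σ = 3200/2.576 = 1242.318.
μ is the interval midpoint, 3970.000.

μ = 3970.000, σ = 1242.318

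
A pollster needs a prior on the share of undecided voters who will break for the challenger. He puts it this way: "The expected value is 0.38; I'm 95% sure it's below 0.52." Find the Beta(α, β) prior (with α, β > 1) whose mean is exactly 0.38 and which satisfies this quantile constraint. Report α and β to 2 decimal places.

α ≈ 12.76, β ≈ 20.82

With mean 0.38 fixed, write α = 0.38s, β = 0.62s where s = α+β.
Need P(θ < 0.52) = 0.95 under Beta(0.38s, 0.62s). Normal approximation: (q−m)/√(m(1−m)/s) ≈ z_{0.95} = 1.64, so s ≈ 0.38·0.62·(1.64)²/(0.52−0.38)² = 32.5.
At s = 32.5: P(θ<0.52) ≈ 0.947. Adjusting to match 0.95 gives s ≈ 33.59.
So α = 0.38·33.59 ≈ 12.76, β = 0.62·33.59 ≈ 20.82.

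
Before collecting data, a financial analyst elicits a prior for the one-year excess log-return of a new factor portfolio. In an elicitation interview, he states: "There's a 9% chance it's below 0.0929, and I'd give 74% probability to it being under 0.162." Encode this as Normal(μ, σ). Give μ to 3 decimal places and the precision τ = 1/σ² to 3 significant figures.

For Normal(μ,σ), the p-quantile is μ + z_p·σ. Here z_{0.09} = -1.341, z_{0.74} = 0.6433.
So 0.0929 = μ − 1.341σ and 0.162 = μ + 0.6433σ.
Subtracting: σ = (0.162 − 0.0929)/(0.6433 − (-1.341)) = 0.035.
Then μ = 0.0929 − (-1.341)·0.035 = 0.140.
Precision τ = 1/σ² = 1/0.03483² = 824.

μ = 0.140, τ = 824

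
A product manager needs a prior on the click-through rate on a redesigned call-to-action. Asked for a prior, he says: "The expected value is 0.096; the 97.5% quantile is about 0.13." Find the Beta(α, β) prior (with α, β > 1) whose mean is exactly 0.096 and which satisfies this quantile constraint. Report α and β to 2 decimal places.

With mean 0.096 fixed, write α = 0.096s, β = 0.904s where s = α+β.
Need P(θ < 0.13) = 0.975 under Beta(0.096s, 0.904s). Normal approximation: (q−m)/√(m(1−m)/s) ≈ z_{0.975} = 1.96, so s ≈ 0.096·0.904·(1.96)²/(0.13−0.096)² = 288.4.
At s = 288.4: P(θ<0.13) ≈ 0.967. Adjusting to match 0.975 gives s ≈ 329.42.
So α = 0.096·329.42 ≈ 31.62, β = 0.904·329.42 ≈ 297.80.

α ≈ 31.62, β ≈ 297.80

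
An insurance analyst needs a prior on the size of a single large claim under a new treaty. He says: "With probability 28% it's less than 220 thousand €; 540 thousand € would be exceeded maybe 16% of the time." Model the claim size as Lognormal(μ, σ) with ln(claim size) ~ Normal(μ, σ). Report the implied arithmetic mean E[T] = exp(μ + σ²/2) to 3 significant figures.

E[T] ≈ 360 thousand €

If T ~ Lognormal(μ,σ) then ln T ~ Normal(μ,σ), so the p-quantile of ln T is μ + z_p·σ.
ln(220) = 5.394 and ln(540) = 6.292; z_{0.28} = -0.5828, z_{0.84} = 0.9945.
σ = (6.292 − 5.394)/(0.9945 − (-0.5828)) = 0.569.
μ = 5.394 − (-0.5828)·0.569 = 5.725.
E[T] = exp(μ + σ²/2) = exp(5.725 + 0.1620) = 360 thousand €.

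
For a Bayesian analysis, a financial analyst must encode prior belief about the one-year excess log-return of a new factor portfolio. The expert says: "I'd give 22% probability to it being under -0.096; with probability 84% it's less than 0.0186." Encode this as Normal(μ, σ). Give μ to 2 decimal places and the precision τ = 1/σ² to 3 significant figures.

The p-quantile of Normal(μ,σ) is μ + z_p·σ, with z_{0.22} = -0.7722 and z_{0.84} = 0.9945.
Eliminate σ: μ = (z₂·x₁ − z₁·x₂)/(z₂ − z₁) = (0.9945·-0.096 − (-0.7722)·0.0186)/1.767 = -0.05.
Then σ = (x₂ − x₁)/(z₂ − z₁) = (0.0186 − -0.096)/1.767 = 0.06.
Precision τ = 1/σ² = 1/0.06487² = 238.

μ = -0.05, τ = 238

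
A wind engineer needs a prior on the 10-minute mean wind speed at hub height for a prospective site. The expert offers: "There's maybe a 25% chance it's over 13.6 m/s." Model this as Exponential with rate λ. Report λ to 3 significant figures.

λ ≈ 0.102

P(T > 13.6) = e^(−λ·13.6) = 0.25, so λ = −ln(0.25)/13.6 = 0.102.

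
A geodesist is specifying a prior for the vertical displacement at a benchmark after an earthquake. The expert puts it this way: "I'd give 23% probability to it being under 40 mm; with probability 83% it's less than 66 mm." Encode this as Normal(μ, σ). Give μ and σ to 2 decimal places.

The p-quantile of Normal(μ,σ) is μ + z_p·σ, with z_{0.23} = -0.7388 and z_{0.83} = 0.9542.
Eliminate σ: μ = (z₂·x₁ − z₁·x₂)/(z₂ − z₁) = (0.9542·40 − (-0.7388)·66)/1.693 = 51.35.
Then σ = (x₂ − x₁)/(z₂ − z₁) = (66 − 40)/1.693 = 15.36.

μ = 51.35, σ = 15.36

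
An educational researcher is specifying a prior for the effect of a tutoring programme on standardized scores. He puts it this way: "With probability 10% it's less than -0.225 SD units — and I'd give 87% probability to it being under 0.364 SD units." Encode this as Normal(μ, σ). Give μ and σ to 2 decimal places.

μ = 0.09, σ = 0.24

For Normal(μ,σ), the p-quantile is μ + z_p·σ. Here z_{0.1} = -1.282, z_{0.87} = 1.126.
So -0.225 = μ − 1.282σ and 0.364 = μ + 1.126σ.
Subtracting: σ = (0.364 − -0.225)/(1.126 − (-1.282)) = 0.24.
Then μ = -0.225 − (-1.282)·0.24 = 0.09.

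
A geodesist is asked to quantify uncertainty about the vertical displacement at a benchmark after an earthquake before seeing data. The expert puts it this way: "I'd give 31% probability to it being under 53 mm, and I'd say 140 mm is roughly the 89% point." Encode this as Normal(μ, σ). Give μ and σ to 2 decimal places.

μ = 78.05, σ = 50.51

For Normal(μ,σ), the p-quantile is μ + z_p·σ. Here z_{0.31} = -0.4959, z_{0.89} = 1.227.
So 53 = μ − 0.4959σ and 140 = μ + 1.227σ.
Subtracting: σ = (140 − 53)/(1.227 − (-0.4959)) = 50.51.
Then μ = 53 − (-0.4959)·50.51 = 78.05.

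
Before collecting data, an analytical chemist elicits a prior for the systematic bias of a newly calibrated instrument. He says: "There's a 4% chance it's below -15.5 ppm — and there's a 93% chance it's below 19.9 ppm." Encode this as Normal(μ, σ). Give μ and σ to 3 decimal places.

The p-quantile of Normal(μ,σ) is μ + z_p·σ, with z_{0.04} = -1.751 and z_{0.93} = 1.476.
Eliminate σ: μ = (z₂·x₁ − z₁·x₂)/(z₂ − z₁) = (1.476·-15.5 − (-1.751)·19.9)/3.226 = 3.708.
Then σ = (x₂ − x₁)/(z₂ − z₁) = (19.9 − -15.5)/3.226 = 10.972.

μ = 3.708, σ = 10.972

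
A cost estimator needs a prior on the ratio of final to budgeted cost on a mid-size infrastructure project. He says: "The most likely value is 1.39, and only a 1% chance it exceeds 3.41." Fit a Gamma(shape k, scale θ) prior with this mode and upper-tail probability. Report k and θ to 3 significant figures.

k ≈ 6.85, θ ≈ 0.238

Gamma(k,θ) with k>1 has mode (k−1)θ, so θ = 1.39/(k−1).
Need P(X < 3.41) = 0.99 with θ tied to k this way. Start at k = 2, θ = 1.39: P(X<3.41) ≈ 0.703.
Too low — raise k to concentrate. Iterating converges to k ≈ 6.85.
Then θ = 1.39/(6.85−1) ≈ 0.238.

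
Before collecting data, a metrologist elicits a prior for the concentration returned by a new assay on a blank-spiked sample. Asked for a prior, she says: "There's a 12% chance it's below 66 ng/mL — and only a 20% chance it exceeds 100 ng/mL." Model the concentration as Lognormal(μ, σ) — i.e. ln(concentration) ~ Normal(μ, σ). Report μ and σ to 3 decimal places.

If T ~ Lognormal(μ,σ) then ln T ~ Normal(μ,σ), so the p-quantile of ln T is μ + z_p·σ.
ln(66) = 4.19 and ln(100) = 4.605; z_{0.12} = -1.175, z_{0.8} = 0.8416.
σ = (4.605 − 4.19)/(0.8416 − (-1.175)) = 0.206.
μ = 4.19 − (-1.175)·0.206 = 4.432.

μ ≈ 4.432, σ ≈ 0.206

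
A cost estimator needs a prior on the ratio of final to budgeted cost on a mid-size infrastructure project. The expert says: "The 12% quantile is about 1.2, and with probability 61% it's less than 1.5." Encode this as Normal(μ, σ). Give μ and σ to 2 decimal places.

For Normal(μ,σ), the p-quantile is μ + z_p·σ. Here z_{0.12} = -1.175, z_{0.61} = 0.2793.
So 1.2 = μ − 1.175σ and 1.5 = μ + 0.2793σ.
Subtracting: σ = (1.5 − 1.2)/(0.2793 − (-1.175)) = 0.21.
Then μ = 1.2 − (-1.175)·0.21 = 1.44.

μ = 1.44, σ = 0.21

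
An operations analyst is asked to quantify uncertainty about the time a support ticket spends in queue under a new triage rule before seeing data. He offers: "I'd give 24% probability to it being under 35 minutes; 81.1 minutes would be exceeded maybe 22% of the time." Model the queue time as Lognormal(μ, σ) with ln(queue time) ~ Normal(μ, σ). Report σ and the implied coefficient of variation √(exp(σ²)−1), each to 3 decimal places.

If T ~ Lognormal(μ,σ) then ln T ~ Normal(μ,σ), so the p-quantile of ln T is μ + z_p·σ.
ln(35) = 3.555 and ln(81.1) = 4.396; z_{0.24} = -0.7063, z_{0.78} = 0.7722.
σ = (4.396 − 3.555)/(0.7722 − (-0.7063)) = 0.568.
μ = 3.555 − (-0.7063)·0.568 = 3.957.
CV = √(exp(σ²)−1) = √(exp(0.3230)−1) = 0.618.

σ ≈ 0.568, CV ≈ 0.618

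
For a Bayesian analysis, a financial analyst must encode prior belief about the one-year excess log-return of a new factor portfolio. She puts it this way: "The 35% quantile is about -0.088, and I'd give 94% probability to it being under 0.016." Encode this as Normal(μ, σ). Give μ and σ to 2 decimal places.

μ = -0.07, σ = 0.05

The p-quantile of Normal(μ,σ) is μ + z_p·σ, with z_{0.35} = -0.3853 and z_{0.94} = 1.555.
Eliminate σ: μ = (z₂·x₁ − z₁·x₂)/(z₂ − z₁) = (1.555·-0.088 − (-0.3853)·0.016)/1.94 = -0.07.
Then σ = (x₂ − x₁)/(z₂ − z₁) = (0.016 − -0.088)/1.94 = 0.05.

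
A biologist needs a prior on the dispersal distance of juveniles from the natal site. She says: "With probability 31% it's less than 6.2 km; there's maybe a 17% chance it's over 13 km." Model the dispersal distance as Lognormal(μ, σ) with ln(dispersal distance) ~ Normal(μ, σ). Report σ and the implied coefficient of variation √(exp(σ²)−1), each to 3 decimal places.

σ ≈ 0.511, CV ≈ 0.546

If T ~ Lognormal(μ,σ) then ln T ~ Normal(μ,σ), so the p-quantile of ln T is μ + z_p·σ.
ln(6.2) = 1.825 and ln(13) = 2.565; z_{0.31} = -0.4959, z_{0.83} = 0.9542.
σ = (2.565 − 1.825)/(0.9542 − (-0.4959)) = 0.511.
μ = 1.825 − (-0.4959)·0.511 = 2.078.
CV = √(exp(σ²)−1) = √(exp(0.2607)−1) = 0.546.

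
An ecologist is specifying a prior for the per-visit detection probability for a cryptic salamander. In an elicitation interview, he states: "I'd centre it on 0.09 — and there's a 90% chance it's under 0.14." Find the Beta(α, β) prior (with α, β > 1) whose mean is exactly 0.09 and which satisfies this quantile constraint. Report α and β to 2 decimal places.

α ≈ 5.24, β ≈ 52.98

With mean 0.09 fixed, write α = 0.09s, β = 0.91s where s = α+β.
Need P(θ < 0.14) = 0.9 under Beta(0.09s, 0.91s). Normal approximation: (q−m)/√(m(1−m)/s) ≈ z_{0.9} = 1.28, so s ≈ 0.09·0.91·(1.28)²/(0.14−0.09)² = 53.8.
At s = 53.8: P(θ<0.14) ≈ 0.893. Adjusting to match 0.9 gives s ≈ 58.22.
So α = 0.09·58.22 ≈ 5.24, β = 0.91·58.22 ≈ 52.98.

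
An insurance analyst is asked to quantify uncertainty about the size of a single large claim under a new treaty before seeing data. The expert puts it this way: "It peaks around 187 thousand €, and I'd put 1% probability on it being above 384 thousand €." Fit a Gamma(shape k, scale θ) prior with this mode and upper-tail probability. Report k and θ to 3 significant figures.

Gamma(k,θ) with k>1 has mode (k−1)θ, so θ = 187/(k−1).
Need P(X < 384) = 0.99 with θ tied to k this way. Start at k = 2, θ = 187: P(X<384) ≈ 0.608.
Too low — raise k to concentrate. Iterating converges to k ≈ 10.4.
Then θ = 187/(10.4−1) ≈ 19.8.

k ≈ 10.4, θ ≈ 19.8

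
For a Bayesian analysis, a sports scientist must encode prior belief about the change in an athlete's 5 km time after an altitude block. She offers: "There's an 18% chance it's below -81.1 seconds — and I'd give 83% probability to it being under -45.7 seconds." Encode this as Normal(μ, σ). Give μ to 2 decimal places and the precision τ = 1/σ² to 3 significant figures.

μ = -63.77, τ = 0.00279

For Normal(μ,σ), the p-quantile is μ + z_p·σ. Here z_{0.18} = -0.9154, z_{0.83} = 0.9542.
So -81.1 = μ − 0.9154σ and -45.7 = μ + 0.9542σ.
Subtracting: σ = (-45.7 − -81.1)/(0.9542 − (-0.9154)) = 18.94.
Then μ = -81.1 − (-0.9154)·18.94 = -63.77.
Precision τ = 1/σ² = 1/18.94² = 0.00279.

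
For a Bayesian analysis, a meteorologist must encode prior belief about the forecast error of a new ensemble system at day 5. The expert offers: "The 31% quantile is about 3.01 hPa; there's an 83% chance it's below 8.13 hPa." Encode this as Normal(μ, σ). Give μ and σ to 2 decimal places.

μ = 4.76, σ = 3.53

The p-quantile of Normal(μ,σ) is μ + z_p·σ, with z_{0.31} = -0.4959 and z_{0.83} = 0.9542.
Eliminate σ: μ = (z₂·x₁ − z₁·x₂)/(z₂ − z₁) = (0.9542·3.01 − (-0.4959)·8.13)/1.45 = 4.76.
Then σ = (x₂ − x₁)/(z₂ − z₁) = (8.13 − 3.01)/1.45 = 3.53.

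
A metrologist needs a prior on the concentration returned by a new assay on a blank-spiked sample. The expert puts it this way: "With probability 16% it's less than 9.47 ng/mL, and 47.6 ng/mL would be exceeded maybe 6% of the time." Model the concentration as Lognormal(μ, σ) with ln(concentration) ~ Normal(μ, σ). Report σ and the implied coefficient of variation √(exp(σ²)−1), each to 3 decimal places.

If T ~ Lognormal(μ,σ) then ln T ~ Normal(μ,σ), so the p-quantile of ln T is μ + z_p·σ.
ln(9.47) = 2.248 and ln(47.6) = 3.863; z_{0.16} = -0.9945, z_{0.94} = 1.555.
σ = (3.863 − 2.248)/(1.555 − (-0.9945)) = 0.633.
μ = 2.248 − (-0.9945)·0.633 = 2.878.
CV = √(exp(σ²)−1) = √(exp(0.4012)−1) = 0.703.

σ ≈ 0.633, CV ≈ 0.703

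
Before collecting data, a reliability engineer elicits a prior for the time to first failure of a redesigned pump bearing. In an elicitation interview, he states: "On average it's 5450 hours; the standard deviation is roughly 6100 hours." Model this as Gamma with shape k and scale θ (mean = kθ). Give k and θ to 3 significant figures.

k ≈ 0.798, θ ≈ 6830

For Gamma(k, scale θ): mean = kθ, variance = kθ², so CV = 1/√k.
CV = SD/mean = 6100/5450 = 1.119, hence k = 1/CV² = 0.798.
Then θ = mean/k = 5450/0.798 = 6830.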